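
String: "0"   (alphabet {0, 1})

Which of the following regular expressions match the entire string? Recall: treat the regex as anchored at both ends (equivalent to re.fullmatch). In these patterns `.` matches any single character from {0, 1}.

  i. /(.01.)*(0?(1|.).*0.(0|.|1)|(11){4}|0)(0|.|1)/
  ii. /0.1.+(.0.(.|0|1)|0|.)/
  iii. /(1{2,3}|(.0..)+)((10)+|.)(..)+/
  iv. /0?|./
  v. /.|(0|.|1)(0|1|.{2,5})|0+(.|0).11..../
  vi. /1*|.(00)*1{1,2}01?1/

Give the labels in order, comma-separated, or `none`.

iv, v

i → no match
ii → no match
iii → no match
iv → match
v → match
vi → no match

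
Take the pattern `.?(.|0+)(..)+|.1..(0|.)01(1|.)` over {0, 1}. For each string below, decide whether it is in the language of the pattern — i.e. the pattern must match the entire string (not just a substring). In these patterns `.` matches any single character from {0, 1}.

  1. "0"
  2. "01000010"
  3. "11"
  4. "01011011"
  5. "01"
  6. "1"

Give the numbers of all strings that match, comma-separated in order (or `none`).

1. "0" → no match
2. "01000010" → match
3. "11" → no match
4. "01011011" → match
5. "01" → no match
6. "1" → no match

2, 4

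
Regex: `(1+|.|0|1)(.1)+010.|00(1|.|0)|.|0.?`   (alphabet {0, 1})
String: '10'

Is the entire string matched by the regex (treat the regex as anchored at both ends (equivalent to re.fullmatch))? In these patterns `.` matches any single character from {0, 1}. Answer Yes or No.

No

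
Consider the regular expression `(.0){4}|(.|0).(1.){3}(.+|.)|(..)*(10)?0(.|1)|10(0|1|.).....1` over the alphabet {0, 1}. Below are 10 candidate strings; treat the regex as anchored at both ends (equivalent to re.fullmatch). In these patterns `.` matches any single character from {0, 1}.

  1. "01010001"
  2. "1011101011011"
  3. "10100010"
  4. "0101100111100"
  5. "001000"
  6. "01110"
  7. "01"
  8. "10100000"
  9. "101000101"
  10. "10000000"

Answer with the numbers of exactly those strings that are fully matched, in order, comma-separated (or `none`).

1, 2, 3, 5, 7, 8, 9, 10

1 → match
2 → match
3 → match
4 → no match
5 → match
6 → no match
7 → match
8 → match
9 → match
10 → match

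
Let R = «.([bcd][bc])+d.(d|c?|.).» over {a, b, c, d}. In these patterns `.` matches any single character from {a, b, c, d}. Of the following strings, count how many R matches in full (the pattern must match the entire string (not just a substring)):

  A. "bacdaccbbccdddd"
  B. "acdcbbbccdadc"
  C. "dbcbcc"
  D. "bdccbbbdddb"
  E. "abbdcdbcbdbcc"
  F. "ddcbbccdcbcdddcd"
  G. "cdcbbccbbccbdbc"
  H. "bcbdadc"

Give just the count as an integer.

3

A → no match
B → no match
C. "dbcbcc" → no match
D. "bdccbbbdddb" → match
E → match
F → no match
G → no match
H. "bcbdadc" → match
Total matched: 3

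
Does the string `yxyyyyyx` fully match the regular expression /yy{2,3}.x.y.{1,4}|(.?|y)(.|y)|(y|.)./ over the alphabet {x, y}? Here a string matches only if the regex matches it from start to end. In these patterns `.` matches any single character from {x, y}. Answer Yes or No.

No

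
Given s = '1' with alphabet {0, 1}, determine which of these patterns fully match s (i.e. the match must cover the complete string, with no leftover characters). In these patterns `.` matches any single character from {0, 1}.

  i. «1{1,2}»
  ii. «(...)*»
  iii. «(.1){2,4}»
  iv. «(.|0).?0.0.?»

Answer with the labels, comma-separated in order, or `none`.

i → match
ii → no match
iii → no match
iv → no match

i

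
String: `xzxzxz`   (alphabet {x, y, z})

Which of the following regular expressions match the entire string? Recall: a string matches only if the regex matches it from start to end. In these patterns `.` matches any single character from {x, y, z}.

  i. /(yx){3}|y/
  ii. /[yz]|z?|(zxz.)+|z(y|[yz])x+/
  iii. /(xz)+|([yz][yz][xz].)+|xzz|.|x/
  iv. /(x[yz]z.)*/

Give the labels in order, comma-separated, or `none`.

iii

i → no match
ii → no match
iii → match
iv → no match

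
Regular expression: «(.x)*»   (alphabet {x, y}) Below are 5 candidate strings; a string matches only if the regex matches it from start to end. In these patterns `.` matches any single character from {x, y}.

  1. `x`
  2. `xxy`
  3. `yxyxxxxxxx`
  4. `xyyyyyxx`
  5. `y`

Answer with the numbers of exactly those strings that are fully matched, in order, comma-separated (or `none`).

3

1 → no match
2 → no match
3 → match
4 → no match
5 → no match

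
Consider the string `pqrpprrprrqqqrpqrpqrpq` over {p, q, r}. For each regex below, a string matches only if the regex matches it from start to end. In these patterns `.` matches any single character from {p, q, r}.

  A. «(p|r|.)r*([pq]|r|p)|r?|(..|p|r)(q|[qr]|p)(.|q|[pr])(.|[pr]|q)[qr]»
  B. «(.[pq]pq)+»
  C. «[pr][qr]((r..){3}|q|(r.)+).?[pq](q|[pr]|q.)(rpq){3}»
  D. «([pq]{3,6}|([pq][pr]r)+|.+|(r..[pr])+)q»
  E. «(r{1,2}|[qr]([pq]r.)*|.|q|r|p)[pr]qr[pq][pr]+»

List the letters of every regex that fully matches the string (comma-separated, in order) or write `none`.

C, D

A → no match
B → no match
C → match
D → match
E → no match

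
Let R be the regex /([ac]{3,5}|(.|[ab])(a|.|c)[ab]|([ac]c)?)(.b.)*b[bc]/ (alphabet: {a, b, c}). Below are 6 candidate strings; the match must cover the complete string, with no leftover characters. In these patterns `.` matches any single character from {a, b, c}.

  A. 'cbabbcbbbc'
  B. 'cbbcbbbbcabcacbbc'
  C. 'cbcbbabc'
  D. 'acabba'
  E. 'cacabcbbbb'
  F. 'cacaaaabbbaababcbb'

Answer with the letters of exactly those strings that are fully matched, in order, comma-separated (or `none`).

C

A. 'cbabbcbbbc' → no match
B → no match
C. 'cbcbbabc' → match
D. 'acabba' → no match
E. 'cacabcbbbb' → no match
F → no match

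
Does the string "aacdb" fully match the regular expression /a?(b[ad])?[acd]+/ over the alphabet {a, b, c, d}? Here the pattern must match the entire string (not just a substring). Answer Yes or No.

No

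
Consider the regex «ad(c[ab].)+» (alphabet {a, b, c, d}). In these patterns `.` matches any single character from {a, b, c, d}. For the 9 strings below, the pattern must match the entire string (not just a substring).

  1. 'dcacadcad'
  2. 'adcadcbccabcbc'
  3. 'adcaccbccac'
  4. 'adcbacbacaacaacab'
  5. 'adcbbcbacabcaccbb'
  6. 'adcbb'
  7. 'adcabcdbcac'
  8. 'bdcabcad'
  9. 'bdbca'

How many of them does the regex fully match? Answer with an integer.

5

1. 'dcacadcad' → no match — must start with 'adc'
2 → match
3. 'adcaccbccac' → match
4 → match
5 → match
6. 'adcbb' → match
7. 'adcabcdbcac' → no match
8. 'bdcabcad' → no match — must start with 'adc'
9. 'bdbca' → no match — must start with 'adc'
Total matched: 5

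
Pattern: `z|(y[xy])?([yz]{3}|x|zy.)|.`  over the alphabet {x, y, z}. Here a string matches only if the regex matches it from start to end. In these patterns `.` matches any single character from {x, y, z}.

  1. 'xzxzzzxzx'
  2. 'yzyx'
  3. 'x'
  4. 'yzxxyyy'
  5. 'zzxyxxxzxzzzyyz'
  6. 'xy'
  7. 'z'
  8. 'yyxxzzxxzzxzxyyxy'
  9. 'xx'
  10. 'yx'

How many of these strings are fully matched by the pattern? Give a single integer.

1 → no match
2 → no match
3 → match
4 → no match
5 → no match
6 → no match
7 → match
8 → no match
9 → no match
10 → no match
Total matched: 2

2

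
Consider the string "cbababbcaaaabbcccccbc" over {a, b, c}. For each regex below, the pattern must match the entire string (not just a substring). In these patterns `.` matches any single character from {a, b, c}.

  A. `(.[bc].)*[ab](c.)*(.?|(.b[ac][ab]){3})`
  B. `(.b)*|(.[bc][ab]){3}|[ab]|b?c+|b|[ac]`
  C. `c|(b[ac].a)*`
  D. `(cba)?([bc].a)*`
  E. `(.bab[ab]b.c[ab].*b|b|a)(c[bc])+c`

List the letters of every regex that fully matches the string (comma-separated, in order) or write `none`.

E

A → no match
B → no match
C → no match
D → no match
E → match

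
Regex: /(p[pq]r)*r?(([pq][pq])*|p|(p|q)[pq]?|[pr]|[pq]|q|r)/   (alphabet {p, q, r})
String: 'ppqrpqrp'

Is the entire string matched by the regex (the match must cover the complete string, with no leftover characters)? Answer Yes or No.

No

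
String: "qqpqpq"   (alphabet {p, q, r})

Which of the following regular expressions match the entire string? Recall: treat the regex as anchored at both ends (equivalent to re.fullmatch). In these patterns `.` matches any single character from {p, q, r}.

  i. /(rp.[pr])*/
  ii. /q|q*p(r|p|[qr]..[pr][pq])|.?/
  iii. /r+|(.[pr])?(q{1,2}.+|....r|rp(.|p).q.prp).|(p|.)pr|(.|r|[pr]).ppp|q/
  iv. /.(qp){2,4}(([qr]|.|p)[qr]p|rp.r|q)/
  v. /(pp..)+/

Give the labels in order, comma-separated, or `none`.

i → no match
ii → no match
iii → match
iv → match
v → no match — must start with "pp"

iii, iv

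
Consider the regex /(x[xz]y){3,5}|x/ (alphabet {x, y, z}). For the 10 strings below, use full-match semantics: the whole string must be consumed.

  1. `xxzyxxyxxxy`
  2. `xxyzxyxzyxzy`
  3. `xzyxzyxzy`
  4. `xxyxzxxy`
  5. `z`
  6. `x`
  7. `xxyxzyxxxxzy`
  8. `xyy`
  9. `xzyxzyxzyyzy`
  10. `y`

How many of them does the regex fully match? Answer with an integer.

2

1 → no match
2 → no match
3 → match
4 → no match
5 → no match — must start with `x`
6 → match
7 → no match
8 → no match
9 → no match
10 → no match — must start with `x`
Total matched: 2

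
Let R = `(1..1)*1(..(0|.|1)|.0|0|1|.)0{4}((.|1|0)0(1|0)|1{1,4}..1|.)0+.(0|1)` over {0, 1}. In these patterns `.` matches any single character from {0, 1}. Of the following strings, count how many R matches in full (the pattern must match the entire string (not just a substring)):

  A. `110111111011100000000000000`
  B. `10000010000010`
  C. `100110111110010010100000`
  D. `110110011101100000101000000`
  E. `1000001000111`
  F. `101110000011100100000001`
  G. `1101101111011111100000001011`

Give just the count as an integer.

A → match
B → match
C → no match
D → match
E → no match
F → match
G → match
Total matched: 5

5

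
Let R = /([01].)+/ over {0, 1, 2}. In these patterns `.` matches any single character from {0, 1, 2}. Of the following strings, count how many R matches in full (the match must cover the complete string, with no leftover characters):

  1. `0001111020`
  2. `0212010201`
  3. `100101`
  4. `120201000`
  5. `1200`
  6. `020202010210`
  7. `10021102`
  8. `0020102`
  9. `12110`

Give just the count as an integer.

1 → no match
2 → match
3 → match
4 → no match
5 → match
6 → match
7 → match
8 → no match
9 → no match
Total matched: 5

5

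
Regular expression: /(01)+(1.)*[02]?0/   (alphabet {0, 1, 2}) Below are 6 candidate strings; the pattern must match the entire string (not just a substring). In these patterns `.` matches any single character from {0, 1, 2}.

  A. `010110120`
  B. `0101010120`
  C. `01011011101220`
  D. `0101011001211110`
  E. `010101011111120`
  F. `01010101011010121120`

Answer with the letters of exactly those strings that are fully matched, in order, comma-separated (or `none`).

A. `010110120` → match
B. `0101010120` → match
C → match
D → no match
E → match
F → match

A, B, C, E, F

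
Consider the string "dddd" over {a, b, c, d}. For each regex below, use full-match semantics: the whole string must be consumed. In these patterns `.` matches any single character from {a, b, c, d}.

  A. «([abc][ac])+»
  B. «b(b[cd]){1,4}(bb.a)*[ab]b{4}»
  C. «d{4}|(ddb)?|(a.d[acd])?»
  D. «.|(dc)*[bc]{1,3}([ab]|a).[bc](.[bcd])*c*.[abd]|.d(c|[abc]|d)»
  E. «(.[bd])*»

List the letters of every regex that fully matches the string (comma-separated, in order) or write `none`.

C, E

A → no match
B → no match — must start with "bb"
C → match
D → no match
E → match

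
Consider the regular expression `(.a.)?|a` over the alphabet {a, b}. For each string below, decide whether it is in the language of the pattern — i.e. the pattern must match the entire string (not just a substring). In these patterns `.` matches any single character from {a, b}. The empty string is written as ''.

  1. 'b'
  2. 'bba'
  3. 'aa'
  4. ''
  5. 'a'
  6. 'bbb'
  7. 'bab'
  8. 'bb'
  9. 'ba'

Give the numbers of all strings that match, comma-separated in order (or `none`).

1. 'b' → no match
2. 'bba' → no match
3. 'aa' → no match
4. '' → match
5. 'a' → match
6. 'bbb' → no match
7. 'bab' → match
8. 'bb' → no match
9. 'ba' → no match

4, 5, 7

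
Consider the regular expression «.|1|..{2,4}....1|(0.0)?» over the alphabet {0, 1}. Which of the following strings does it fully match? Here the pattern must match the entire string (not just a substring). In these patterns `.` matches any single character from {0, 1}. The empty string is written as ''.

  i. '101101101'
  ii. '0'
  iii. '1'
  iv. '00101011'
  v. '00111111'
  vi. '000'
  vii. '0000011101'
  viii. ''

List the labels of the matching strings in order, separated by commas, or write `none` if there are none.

i → match
ii → match
iii → match
iv → match
v → match
vi → match
vii → match
viii → match

i, ii, iii, iv, v, vi, vii, viii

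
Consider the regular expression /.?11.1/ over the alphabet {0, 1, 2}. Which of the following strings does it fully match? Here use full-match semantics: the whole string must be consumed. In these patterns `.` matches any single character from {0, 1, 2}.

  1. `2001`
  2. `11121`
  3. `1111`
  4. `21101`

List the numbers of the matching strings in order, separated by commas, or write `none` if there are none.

1 → no match
2 → match
3 → match
4 → match

2, 3, 4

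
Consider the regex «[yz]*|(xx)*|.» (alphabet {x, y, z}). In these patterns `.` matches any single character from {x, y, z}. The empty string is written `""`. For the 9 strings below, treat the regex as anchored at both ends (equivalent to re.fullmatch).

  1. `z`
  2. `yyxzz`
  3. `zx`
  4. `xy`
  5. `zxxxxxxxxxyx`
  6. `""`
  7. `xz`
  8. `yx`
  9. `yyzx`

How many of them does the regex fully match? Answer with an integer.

2

1 → match
2 → no match
3 → no match
4 → no match
5 → no match
6 → match
7 → no match
8 → no match
9 → no match
Total matched: 2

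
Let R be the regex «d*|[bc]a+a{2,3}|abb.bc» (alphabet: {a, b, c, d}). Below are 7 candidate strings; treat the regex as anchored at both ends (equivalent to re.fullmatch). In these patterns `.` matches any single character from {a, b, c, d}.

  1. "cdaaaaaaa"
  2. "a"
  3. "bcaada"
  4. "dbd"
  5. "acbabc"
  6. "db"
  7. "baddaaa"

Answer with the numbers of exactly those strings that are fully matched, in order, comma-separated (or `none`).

1 → no match
2 → no match
3 → no match
4 → no match
5 → no match
6 → no match
7 → no match

none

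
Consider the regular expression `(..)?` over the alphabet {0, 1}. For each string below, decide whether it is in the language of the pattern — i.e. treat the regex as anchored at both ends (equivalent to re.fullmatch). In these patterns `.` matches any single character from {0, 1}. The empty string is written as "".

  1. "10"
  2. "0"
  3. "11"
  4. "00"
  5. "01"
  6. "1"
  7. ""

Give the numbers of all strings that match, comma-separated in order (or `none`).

1 → match
2 → no match
3 → match
4 → match
5 → match
6 → no match
7 → match

1, 3, 4, 5, 7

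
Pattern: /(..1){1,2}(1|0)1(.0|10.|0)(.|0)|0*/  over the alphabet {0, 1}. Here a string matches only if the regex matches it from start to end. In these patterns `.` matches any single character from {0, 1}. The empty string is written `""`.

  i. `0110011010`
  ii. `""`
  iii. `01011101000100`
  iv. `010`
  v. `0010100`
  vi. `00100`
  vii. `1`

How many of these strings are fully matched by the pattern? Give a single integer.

i → no match
ii → match
iii → no match
iv → no match
v → match
vi → no match
vii → no match
Total matched: 2

2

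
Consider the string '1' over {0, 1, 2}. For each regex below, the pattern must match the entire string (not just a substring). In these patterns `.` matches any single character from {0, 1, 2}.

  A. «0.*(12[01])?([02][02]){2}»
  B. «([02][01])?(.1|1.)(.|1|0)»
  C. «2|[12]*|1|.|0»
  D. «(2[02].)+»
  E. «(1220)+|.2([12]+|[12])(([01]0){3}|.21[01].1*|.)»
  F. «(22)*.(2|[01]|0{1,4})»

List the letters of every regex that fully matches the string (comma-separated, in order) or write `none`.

C

A → no match — must start with '0'
B → no match
C → match
D → no match — must start with '2'
E → no match
F → no match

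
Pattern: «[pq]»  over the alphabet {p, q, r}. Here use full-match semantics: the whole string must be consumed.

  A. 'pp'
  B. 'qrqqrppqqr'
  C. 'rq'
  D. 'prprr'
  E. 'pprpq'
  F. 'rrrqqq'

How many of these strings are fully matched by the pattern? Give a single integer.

0

A → no match
B → no match
C → no match
D → no match
E → no match
F → no match
Total matched: 0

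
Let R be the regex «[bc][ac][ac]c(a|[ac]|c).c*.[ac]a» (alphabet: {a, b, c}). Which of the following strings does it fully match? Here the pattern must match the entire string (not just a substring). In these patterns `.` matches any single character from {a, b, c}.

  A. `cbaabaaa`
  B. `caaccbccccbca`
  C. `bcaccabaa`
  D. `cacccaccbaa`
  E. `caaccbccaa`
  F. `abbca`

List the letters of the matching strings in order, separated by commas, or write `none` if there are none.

A. `cbaabaaa` → no match
B → match
C. `bcaccabaa` → match
D. `cacccaccbaa` → match
E. `caaccbccaa` → match
F. `abbca` → no match

B, C, D, E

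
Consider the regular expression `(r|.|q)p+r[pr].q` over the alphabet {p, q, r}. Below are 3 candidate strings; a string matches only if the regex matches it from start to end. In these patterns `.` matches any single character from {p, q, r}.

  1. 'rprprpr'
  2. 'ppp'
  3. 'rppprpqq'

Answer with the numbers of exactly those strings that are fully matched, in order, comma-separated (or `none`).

1 → no match — must end with 'q'
2 → no match — must end with 'q'
3 → match

3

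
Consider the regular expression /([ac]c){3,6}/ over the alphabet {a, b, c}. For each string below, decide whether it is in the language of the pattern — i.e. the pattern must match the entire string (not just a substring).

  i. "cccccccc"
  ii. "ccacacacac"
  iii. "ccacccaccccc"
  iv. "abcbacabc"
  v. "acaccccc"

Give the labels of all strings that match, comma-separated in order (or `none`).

i → match
ii → match
iii → match
iv → no match
v → match

i, ii, iii, v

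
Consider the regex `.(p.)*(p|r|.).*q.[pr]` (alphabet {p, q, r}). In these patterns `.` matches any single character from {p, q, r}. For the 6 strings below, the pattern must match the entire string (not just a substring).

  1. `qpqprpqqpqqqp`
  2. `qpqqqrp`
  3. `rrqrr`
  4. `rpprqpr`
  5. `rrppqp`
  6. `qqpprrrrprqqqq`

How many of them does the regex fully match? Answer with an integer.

1 → match
2 → match
3 → match
4 → match
5 → no match
6 → no match
Total matched: 4

4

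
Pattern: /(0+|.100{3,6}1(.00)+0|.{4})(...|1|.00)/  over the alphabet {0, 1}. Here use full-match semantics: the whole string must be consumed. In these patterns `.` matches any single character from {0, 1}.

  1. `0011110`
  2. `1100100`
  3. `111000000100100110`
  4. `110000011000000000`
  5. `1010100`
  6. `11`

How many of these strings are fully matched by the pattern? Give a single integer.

1 → match
2 → match
3 → no match
4 → match
5 → match
6 → no match
Total matched: 4

4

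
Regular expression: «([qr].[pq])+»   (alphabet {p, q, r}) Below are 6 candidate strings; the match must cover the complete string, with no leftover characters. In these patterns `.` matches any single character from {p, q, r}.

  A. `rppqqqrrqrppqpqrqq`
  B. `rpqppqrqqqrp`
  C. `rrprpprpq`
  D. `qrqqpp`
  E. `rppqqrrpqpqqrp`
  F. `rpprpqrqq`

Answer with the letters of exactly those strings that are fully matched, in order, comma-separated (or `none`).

A, C, D, F

A → match
B → no match
C → match
D → match
E → no match
F → match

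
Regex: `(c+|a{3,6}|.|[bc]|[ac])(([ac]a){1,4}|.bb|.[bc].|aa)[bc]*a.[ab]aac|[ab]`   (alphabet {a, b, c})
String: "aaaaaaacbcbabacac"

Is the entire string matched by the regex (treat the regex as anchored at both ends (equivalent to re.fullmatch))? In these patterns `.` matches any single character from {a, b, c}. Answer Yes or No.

No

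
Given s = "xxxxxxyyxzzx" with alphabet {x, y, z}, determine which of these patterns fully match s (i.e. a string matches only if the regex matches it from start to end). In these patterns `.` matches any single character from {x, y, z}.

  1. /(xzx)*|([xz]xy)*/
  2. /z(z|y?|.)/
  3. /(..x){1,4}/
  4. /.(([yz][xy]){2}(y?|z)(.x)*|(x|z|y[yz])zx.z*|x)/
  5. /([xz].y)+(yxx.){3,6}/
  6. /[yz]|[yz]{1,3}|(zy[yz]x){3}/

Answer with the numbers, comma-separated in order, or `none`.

1 → no match
2 → no match — must start with "z"
3 → match
4 → no match
5 → no match
6 → no match

3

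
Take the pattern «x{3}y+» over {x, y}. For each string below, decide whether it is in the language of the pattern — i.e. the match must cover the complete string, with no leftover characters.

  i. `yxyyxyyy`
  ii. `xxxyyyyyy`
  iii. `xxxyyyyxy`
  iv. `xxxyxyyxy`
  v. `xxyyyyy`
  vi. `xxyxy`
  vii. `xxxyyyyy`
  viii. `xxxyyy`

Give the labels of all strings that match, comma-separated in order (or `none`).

i. `yxyyxyyy` → no match — must start with `x`
ii. `xxxyyyyyy` → match
iii. `xxxyyyyxy` → no match
iv. `xxxyxyyxy` → no match
v. `xxyyyyy` → no match
vi. `xxyxy` → no match
vii. `xxxyyyyy` → match
viii. `xxxyyy` → match

ii, vii, viii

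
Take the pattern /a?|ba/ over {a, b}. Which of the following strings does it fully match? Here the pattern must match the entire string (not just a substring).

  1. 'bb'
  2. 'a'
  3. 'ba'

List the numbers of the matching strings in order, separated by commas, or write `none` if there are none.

2, 3

1. 'bb' → no match
2. 'a' → match
3. 'ba' → match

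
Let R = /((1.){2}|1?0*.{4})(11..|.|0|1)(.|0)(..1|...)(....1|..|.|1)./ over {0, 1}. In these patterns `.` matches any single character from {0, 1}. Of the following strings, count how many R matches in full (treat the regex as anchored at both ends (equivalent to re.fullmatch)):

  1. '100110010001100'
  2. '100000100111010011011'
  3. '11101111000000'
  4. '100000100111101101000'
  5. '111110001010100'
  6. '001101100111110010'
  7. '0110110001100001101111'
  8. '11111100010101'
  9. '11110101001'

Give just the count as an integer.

1 → match
2 → match
3 → match
4 → match
5 → no match
6 → no match
7 → no match
8 → match
9 → match
Total matched: 6

6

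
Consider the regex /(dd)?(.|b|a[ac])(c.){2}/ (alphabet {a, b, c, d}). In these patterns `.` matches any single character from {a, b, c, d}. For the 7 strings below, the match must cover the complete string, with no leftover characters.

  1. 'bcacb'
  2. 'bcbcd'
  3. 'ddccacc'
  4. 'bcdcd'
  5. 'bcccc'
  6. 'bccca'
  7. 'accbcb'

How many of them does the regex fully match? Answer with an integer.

7

1 → match
2 → match
3 → match
4 → match
5 → match
6 → match
7 → match
Total matched: 7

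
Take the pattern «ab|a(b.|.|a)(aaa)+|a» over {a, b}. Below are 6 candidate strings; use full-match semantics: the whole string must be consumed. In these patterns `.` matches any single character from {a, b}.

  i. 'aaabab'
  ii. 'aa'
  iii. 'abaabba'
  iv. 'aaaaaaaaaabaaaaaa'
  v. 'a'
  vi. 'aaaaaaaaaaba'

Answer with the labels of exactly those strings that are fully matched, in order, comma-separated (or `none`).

i. 'aaabab' → no match
ii. 'aa' → no match
iii. 'abaabba' → no match
iv → no match
v. 'a' → match
vi. 'aaaaaaaaaaba' → no match

v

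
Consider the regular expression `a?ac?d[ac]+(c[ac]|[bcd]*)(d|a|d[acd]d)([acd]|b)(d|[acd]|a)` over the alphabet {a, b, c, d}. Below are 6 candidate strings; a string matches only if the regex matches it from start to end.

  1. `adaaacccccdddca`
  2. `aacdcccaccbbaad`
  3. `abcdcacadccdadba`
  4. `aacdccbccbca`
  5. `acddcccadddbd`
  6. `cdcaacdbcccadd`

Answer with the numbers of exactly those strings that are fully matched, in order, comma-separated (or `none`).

1 → match
2 → match
3 → no match
4 → no match
5 → no match
6 → no match

1, 2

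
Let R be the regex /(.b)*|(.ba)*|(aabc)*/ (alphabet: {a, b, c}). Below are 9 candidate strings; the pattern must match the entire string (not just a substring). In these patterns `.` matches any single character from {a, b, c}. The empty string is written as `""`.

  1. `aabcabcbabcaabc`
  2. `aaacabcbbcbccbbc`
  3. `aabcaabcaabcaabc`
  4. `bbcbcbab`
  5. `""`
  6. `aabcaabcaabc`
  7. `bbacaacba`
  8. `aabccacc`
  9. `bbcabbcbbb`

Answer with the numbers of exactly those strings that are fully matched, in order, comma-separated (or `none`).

1 → no match
2 → no match
3 → match
4. `bbcbcbab` → match
5. `""` → match
6. `aabcaabcaabc` → match
7. `bbacaacba` → no match
8. `aabccacc` → no match
9. `bbcabbcbbb` → no match

3, 4, 5, 6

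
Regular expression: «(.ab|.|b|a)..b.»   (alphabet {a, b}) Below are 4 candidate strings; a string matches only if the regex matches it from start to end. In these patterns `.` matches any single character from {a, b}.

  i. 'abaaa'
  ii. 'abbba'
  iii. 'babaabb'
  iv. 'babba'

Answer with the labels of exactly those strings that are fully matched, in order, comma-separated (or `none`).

ii, iii, iv

i → no match
ii → match
iii → match
iv → match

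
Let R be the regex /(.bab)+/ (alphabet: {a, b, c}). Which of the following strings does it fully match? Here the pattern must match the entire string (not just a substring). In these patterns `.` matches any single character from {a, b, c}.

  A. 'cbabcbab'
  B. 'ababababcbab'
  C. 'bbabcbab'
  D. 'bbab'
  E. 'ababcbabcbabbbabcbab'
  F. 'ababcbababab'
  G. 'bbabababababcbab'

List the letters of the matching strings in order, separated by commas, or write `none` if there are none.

A → match
B → match
C → match
D → match
E → match
F → match
G → match

A, B, C, D, E, F, G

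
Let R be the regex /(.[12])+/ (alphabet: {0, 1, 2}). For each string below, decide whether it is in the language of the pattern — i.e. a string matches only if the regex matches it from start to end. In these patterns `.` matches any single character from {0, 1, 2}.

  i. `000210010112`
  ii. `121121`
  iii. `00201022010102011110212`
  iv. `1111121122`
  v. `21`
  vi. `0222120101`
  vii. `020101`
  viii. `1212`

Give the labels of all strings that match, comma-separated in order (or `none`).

i → no match
ii → match
iii → no match
iv → match
v → match
vi → match
vii → match
viii → match

ii, iv, v, vi, vii, viii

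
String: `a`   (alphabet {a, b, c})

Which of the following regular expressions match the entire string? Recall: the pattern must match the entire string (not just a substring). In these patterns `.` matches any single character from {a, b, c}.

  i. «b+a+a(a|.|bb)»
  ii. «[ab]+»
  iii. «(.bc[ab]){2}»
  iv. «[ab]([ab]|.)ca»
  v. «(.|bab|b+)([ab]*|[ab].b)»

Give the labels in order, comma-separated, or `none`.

i → no match — must start with `b`
ii → match
iii → no match
iv → no match — must end with `ca`
v → match

ii, v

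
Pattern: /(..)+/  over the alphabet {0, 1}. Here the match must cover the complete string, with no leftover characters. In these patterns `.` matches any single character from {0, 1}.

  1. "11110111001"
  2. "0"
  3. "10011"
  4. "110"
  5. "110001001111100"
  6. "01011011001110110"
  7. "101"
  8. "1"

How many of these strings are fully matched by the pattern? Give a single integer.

0

1 → no match
2 → no match
3 → no match
4 → no match
5 → no match
6 → no match
7 → no match
8 → no match
Total matched: 0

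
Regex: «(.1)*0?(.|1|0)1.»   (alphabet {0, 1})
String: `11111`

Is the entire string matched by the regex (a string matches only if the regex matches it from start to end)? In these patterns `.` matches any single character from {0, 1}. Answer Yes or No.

Yes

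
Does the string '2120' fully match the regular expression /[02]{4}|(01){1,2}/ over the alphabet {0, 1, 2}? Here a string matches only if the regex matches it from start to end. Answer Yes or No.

No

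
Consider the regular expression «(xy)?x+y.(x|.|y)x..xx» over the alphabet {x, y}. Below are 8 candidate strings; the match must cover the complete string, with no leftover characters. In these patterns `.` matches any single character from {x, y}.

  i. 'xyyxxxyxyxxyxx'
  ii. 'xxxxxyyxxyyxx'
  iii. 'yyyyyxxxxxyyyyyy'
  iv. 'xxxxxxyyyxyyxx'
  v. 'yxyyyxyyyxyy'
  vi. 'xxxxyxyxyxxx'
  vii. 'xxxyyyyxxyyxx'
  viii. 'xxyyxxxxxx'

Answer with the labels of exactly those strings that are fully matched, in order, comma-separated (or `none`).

i → no match
ii → match
iii → no match — must end with 'xx'
iv → match
v → no match — must end with 'xx'
vi → match
vii → no match
viii → match

ii, iv, vi, viii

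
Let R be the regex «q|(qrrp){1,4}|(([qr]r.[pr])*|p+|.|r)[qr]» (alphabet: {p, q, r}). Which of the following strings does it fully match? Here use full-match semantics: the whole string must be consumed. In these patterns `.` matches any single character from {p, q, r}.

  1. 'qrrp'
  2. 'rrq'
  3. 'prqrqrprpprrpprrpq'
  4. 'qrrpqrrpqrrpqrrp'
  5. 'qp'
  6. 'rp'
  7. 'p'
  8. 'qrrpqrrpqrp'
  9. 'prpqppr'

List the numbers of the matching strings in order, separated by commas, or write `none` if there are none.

1. 'qrrp' → match
2. 'rrq' → no match
3 → no match
4 → match
5. 'qp' → no match
6. 'rp' → no match
7. 'p' → no match
8. 'qrrpqrrpqrp' → no match
9. 'prpqppr' → no match

1, 4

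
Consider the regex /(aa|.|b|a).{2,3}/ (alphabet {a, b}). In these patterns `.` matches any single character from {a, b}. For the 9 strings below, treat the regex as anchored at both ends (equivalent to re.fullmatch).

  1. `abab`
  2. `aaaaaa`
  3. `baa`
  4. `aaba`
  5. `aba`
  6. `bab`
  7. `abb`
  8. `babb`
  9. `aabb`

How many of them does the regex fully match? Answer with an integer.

1 → match
2 → no match
3 → match
4 → match
5 → match
6 → match
7 → match
8 → match
9 → match
Total matched: 8

8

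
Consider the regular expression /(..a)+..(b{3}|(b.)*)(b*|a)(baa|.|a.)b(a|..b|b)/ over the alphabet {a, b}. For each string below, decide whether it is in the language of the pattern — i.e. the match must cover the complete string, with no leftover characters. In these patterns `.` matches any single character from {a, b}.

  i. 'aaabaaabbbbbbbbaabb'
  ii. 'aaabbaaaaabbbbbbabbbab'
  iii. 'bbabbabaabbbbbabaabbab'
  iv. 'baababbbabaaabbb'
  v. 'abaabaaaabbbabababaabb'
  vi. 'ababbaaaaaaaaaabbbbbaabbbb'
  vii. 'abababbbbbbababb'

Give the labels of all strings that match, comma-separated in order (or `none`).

i, ii, iii, iv, v, vi, vii

i → match
ii → match
iii → match
iv → match
v → match
vi → match
vii → match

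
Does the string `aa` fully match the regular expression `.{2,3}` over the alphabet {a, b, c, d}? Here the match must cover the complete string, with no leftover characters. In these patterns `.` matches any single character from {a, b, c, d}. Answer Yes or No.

Yes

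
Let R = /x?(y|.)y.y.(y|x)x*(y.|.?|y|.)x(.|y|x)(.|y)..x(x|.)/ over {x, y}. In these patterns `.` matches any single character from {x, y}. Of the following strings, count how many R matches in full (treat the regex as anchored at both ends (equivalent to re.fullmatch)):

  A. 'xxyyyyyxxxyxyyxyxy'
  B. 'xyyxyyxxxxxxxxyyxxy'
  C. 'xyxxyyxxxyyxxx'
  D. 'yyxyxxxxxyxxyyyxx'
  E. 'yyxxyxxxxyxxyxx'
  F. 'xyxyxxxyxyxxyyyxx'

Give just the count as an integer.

A → match
B → match
C → no match
D → match
E → no match
F → no match
Total matched: 3

3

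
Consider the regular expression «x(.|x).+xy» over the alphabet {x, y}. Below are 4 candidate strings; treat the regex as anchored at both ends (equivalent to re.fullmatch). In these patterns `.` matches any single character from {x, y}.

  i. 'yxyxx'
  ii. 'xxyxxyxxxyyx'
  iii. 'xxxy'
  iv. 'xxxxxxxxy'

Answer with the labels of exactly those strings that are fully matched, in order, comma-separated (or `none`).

i → no match — must start with 'x'
ii → no match — must end with 'xy'
iii → no match
iv → match

iv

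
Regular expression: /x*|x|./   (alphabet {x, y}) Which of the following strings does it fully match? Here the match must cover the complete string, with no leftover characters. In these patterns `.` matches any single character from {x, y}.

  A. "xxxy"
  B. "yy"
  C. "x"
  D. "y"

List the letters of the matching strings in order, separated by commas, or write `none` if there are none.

A → no match
B → no match
C → match
D → match

C, D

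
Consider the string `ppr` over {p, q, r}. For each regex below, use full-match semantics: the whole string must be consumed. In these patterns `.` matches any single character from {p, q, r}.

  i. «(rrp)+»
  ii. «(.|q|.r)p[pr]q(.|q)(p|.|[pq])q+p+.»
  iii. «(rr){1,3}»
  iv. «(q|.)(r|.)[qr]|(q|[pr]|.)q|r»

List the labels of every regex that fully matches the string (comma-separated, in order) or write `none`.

iv

i → no match — must start with `rrp`
ii → no match
iii → no match — must start with `rr`
iv → match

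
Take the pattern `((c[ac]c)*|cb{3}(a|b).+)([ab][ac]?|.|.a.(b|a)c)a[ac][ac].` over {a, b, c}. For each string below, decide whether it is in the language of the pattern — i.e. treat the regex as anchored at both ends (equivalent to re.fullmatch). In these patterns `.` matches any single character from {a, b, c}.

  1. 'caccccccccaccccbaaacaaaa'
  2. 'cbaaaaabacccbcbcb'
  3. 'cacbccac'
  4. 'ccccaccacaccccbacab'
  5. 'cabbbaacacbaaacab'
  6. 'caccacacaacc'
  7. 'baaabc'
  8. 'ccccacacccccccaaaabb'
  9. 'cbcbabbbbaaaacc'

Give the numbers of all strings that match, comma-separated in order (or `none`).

1 → match
2 → no match
3 → no match
4 → no match
5 → no match
6 → match
7 → no match
8 → no match
9 → no match

1, 6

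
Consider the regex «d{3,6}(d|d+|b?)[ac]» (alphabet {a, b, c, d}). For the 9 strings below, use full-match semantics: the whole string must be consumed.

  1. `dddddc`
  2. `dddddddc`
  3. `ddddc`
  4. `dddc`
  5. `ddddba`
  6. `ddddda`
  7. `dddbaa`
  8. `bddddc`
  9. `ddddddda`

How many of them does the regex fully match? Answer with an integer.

7

1. `dddddc` → match
2. `dddddddc` → match
3. `ddddc` → match
4. `dddc` → match
5. `ddddba` → match
6. `ddddda` → match
7. `dddbaa` → no match
8. `bddddc` → no match — must start with `d`
9. `ddddddda` → match
Total matched: 7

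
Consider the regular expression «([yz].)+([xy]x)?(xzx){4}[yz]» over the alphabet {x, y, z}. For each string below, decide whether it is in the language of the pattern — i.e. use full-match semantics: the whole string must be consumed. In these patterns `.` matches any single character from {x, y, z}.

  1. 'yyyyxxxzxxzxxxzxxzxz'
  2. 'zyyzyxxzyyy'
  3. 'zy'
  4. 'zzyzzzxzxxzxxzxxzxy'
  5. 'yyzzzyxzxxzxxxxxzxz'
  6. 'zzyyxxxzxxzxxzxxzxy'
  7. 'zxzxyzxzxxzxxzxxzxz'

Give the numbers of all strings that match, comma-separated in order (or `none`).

4, 6, 7

1 → no match
2 → no match
3 → no match
4 → match
5 → no match
6 → match
7 → match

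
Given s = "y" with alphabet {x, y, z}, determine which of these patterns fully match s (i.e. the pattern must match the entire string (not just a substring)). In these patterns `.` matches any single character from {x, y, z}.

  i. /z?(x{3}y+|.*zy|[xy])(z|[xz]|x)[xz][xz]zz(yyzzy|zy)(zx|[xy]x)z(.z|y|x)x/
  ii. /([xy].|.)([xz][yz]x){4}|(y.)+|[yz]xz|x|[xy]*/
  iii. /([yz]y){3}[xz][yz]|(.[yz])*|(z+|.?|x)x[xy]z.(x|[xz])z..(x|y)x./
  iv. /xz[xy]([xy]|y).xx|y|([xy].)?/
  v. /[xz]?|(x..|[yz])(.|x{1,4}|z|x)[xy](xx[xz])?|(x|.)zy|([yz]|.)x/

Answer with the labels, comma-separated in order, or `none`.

ii, iv

i → no match — must end with "x"
ii → match
iii → no match
iv → match
v → no match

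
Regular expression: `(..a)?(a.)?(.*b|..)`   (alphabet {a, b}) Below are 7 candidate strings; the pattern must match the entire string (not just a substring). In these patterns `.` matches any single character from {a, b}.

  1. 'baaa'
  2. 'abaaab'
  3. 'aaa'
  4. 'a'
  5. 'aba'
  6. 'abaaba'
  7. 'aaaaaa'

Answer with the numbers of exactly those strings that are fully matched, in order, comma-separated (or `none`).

2

1 → no match
2 → match
3 → no match
4 → no match
5 → no match
6 → no match
7 → no match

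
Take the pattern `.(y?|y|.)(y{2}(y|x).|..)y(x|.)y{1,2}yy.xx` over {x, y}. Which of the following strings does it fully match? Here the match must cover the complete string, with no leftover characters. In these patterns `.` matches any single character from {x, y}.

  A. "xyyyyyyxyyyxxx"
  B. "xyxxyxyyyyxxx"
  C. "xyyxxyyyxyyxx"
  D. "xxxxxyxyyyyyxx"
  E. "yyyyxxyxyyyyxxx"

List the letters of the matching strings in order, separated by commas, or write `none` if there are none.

A, B, E

A → match
B → match
C → no match
D → no match
E → match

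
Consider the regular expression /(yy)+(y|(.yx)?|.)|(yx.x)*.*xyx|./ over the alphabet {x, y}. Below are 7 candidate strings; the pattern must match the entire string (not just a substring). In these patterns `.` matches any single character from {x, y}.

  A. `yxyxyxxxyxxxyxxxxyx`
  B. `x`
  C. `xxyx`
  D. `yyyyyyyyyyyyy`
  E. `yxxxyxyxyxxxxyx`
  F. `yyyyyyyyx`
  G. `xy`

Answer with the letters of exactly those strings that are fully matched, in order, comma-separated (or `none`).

A, B, C, D, E, F

A → match
B → match
C → match
D → match
E → match
F → match
G → no match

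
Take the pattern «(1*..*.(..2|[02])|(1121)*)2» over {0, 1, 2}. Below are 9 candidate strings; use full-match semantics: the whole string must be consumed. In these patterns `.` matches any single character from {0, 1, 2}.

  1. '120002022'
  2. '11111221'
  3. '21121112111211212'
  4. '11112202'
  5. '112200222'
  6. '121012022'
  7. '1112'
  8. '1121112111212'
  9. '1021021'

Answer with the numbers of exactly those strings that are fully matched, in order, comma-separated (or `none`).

1 → match
2 → no match — must end with '2'
3 → no match
4 → match
5 → match
6 → match
7 → no match
8 → match
9 → no match — must end with '2'

1, 4, 5, 6, 8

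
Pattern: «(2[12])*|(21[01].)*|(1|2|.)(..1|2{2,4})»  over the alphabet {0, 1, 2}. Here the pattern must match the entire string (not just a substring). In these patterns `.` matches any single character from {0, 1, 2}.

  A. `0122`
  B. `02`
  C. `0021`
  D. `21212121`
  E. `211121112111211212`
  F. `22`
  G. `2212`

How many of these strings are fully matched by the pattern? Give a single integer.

3

A → no match
B → no match
C → match
D → match
E → no match
F → match
G → no match
Total matched: 3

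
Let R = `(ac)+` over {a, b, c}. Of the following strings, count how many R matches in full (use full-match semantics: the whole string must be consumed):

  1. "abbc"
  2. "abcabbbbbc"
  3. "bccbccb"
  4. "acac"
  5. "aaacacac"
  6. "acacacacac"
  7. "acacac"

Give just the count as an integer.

3

1 → no match — must start with "ac"
2 → no match — must start with "ac"
3 → no match — must start with "ac"
4 → match
5 → no match — must start with "ac"
6 → match
7 → match
Total matched: 3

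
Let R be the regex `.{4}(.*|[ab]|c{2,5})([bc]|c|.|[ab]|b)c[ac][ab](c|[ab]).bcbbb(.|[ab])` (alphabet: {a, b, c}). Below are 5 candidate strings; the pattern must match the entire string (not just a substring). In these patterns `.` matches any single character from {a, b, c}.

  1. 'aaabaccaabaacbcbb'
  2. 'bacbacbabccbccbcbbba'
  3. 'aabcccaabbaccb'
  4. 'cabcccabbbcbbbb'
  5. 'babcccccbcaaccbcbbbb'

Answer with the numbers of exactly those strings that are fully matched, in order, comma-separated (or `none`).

1 → no match
2 → match
3 → no match
4 → no match
5 → match

2, 5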